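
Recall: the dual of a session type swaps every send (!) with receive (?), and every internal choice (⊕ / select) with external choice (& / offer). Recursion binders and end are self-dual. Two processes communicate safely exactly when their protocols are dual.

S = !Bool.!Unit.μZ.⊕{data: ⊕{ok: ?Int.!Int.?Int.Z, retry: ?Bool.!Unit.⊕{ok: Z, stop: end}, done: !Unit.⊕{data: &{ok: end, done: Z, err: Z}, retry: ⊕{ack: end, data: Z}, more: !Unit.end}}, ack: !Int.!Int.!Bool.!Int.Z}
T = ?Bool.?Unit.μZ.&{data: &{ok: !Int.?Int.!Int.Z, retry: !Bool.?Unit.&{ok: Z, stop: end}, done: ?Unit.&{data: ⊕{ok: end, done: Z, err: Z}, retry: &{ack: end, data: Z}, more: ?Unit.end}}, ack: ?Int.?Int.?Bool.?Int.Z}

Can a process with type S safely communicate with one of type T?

YES

!Bool ‖ ?Bool  ✓
  !Unit ‖ ?Unit  ✓
    μZ ‖ μZ  ✓ (binder kept)
      ⊕{data,ack} ‖ &{data,ack}  ✓ labels match
        [data]
          ⊕{ok,retry,done} ‖ &{ok,retry,done}  ✓ labels match
            [ok]
              ?Int ‖ !Int  ✓
                !Int ‖ ?Int  ✓
                  ?Int ‖ !Int  ✓
                    Z ‖ Z  ✓
            [retry]
              ?Bool ‖ !Bool  ✓
                !Unit ‖ ?Unit  ✓
                  ⊕{ok,stop} ‖ &{ok,stop}  ✓ labels match
                    [ok]
                      Z ‖ Z  ✓
                    [stop]
                      end ‖ end  ✓
            [done]
              !Unit ‖ ?Unit  ✓
                ⊕{data,retry,more} ‖ &{data,retry,more}  ✓ labels match
                  [data]
                    &{ok,done,err} ‖ ⊕{ok,done,err}  ✓ labels match
                      [ok]
                        end ‖ end  ✓
                      [done]
                        Z ‖ Z  ✓
                      [err]
                        Z ‖ Z  ✓
                  [retry]
                    ⊕{ack,data} ‖ &{ack,data}  ✓ labels match
                      [ack]
                        end ‖ end  ✓
                      [data]
                        Z ‖ Z  ✓
                  [more]
                    !Unit ‖ ?Unit  ✓
                      end ‖ end  ✓
        [ack]
          !Int ‖ ?Int  ✓
            !Int ‖ ?Int  ✓
              !Bool ‖ ?Bool  ✓
                !Int ‖ ?Int  ✓
                  Z ‖ Z  ✓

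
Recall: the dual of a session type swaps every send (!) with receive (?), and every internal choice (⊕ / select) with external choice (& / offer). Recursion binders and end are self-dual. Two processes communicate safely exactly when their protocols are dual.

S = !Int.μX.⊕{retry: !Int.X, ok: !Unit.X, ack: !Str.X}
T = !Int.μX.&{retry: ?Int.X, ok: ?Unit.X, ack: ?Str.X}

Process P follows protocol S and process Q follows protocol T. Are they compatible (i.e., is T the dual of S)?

!Int vs !Int  ✗ same direction on both sides — not dual

NO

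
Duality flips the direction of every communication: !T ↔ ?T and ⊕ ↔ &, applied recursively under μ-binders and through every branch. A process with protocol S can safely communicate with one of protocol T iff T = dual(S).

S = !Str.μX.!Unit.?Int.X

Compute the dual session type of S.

!Str ↦ ?Str
  μX ↦ μX  (μ self-dual)
    !Unit ↦ ?Unit
      ?Int ↦ !Int
        X ↦ X

?Str.μX.?Unit.!Int.X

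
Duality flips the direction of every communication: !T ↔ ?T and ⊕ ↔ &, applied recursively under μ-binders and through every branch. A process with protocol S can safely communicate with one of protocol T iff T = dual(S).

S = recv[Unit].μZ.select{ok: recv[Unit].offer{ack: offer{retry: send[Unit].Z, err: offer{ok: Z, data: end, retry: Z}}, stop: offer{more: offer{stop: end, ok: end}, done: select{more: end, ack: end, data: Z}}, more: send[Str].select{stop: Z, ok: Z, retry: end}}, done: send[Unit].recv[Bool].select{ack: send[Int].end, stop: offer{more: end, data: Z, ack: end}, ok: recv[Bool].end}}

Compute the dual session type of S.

send[Unit].μZ.offer{ok: send[Unit].select{ack: select{retry: recv[Unit].Z, err: select{ok: Z, data: end, retry: Z}}, stop: select{more: select{stop: end, ok: end}, done: offer{more: end, ack: end, data: Z}}, more: recv[Str].offer{stop: Z, ok: Z, retry: end}}, done: recv[Unit].send[Bool].offer{ack: recv[Int].end, stop: select{more: end, data: Z, ack: end}, ok: send[Bool].end}}

recv[Unit] ↦ send[Unit]
  μZ ↦ μZ  (rec unchanged)
    select{ok,done} ↦ offer{ok,done}  (⊕→&)
      case ok:
        recv[Unit] ↦ send[Unit]
          offer{ack,stop,more} ↦ select{ack,stop,more}  (offer→select)
            case ack:
              offer{retry,err} ↦ select{retry,err}  (offer→select)
                case retry:
                  send[Unit] ↦ recv[Unit]
                    Z self-dual
                case err:
                  offer{ok,data,retry} ↦ select{ok,data,retry}  (offer→select)
                    case ok:
                      Z self-dual
                    case data:
                      end self-dual
                    case retry:
                      Z self-dual
            case stop:
              offer{more,done} ↦ select{more,done}  (offer→select)
                case more:
                  offer{stop,ok} ↦ select{stop,ok}  (offer→select)
                    case stop:
                      end self-dual
                    case ok:
                      end self-dual
                case done:
                  select{more,ack,data} ↦ offer{more,ack,data}  (⊕→&)
                    case more:
                      end self-dual
                    case ack:
                      end self-dual
                    case data:
                      Z self-dual
            case more:
              send[Str] ↦ recv[Str]
                select{stop,ok,retry} ↦ offer{stop,ok,retry}  (⊕→&)
                  case stop:
                    Z self-dual
                  case ok:
                    Z self-dual
                  case retry:
                    end self-dual
      case done:
        send[Unit] ↦ recv[Unit]
          recv[Bool] ↦ send[Bool]
            select{ack,stop,ok} ↦ offer{ack,stop,ok}  (⊕→&)
              case ack:
                send[Int] ↦ recv[Int]
                  end self-dual
              case stop:
                offer{more,data,ack} ↦ select{more,data,ack}  (offer→select)
                  case more:
                    end self-dual
                  case data:
                    Z self-dual
                  case ack:
                    end self-dual
              case ok:
                recv[Bool] ↦ send[Bool]
                  end self-dual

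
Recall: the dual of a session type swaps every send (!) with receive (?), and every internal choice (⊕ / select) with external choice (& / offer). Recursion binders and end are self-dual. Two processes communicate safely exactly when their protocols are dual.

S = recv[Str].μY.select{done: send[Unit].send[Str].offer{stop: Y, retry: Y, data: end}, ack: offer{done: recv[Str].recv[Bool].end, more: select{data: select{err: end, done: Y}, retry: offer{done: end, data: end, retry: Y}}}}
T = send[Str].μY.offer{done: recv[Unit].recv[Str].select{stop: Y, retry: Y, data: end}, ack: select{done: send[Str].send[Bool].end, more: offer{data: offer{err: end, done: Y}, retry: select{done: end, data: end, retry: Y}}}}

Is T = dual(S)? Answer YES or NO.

recv[Str] vs send[Str]  ok
  μY vs μY  ok (μ self-dual)
    select{done,ack} vs offer{done,ack}  ok same labels
      case done:
        send[Unit] vs recv[Unit]  ok
          send[Str] vs recv[Str]  ok
            offer{stop,retry,data} vs select{stop,retry,data}  ok same labels
              case stop:
                Y vs Y  ok
              case retry:
                Y vs Y  ok
              case data:
                end vs end  ok
      case ack:
        offer{done,more} vs select{done,more}  ok same labels
          case done:
            recv[Str] vs send[Str]  ok
              recv[Bool] vs send[Bool]  ok
                end vs end  ok
          case more:
            select{data,retry} vs offer{data,retry}  ok same labels
              case data:
                select{err,done} vs offer{err,done}  ok same labels
                  case err:
                    end vs end  ok
                  case done:
                    Y vs Y  ok
              case retry:
                offer{done,data,retry} vs select{done,data,retry}  ok same labels
                  case done:
                    end vs end  ok
                  case data:
                    end vs end  ok
                  case retry:
                    Y vs Y  ok

YES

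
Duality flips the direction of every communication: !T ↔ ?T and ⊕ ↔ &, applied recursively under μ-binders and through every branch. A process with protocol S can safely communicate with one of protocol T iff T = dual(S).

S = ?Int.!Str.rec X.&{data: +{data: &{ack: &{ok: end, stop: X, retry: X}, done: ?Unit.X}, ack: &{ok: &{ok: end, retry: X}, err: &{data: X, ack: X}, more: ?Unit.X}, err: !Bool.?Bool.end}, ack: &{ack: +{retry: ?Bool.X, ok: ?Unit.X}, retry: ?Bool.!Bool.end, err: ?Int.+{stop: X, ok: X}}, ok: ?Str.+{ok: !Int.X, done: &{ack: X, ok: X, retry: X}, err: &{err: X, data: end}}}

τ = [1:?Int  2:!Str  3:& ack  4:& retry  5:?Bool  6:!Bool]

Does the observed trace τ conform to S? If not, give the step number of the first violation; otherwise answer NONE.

step 1: ?Int  ✓  residual = !Str.rec X.…
step 2: !Str  ✓  residual = rec X.…
step 3: & ack  ✓  residual = &{ack: +{retry: ?Bool.rec X.…, ok: ?Unit.rec X.…}, retry: ?Bool.!Bool.end, err: ?Int.+{stop: rec X.…, ok: rec X.…}}
step 4: & retry  ✓  residual = ?Bool.!Bool.end
step 5: ?Bool  ✓  residual = !Bool.end
step 6: !Bool  ✓  residual = end
trace exhausted — no violation

NONE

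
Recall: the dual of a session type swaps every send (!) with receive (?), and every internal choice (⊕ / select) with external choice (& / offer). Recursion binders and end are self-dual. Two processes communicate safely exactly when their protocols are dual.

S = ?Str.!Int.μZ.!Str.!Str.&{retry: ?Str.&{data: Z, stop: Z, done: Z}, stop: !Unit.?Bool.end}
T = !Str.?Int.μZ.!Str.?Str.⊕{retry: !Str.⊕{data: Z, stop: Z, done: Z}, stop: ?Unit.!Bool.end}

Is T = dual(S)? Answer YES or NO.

NO

?Str vs !Str  ✓
  !Int vs ?Int  ✓
    μZ vs μZ  ✓ (binder kept)
      !Str vs !Str  ✗ same direction on both sides — not dual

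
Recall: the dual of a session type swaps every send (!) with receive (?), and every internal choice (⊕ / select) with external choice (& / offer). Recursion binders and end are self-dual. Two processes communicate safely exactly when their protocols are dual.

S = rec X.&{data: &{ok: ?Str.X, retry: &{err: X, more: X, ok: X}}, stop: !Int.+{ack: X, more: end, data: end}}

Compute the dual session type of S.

rec X.+{data: +{ok: !Str.X, retry: +{err: X, more: X, ok: X}}, stop: ?Int.&{ack: X, more: end, data: end}}

rec X → rec X  (binder kept)
  &{data,stop} → +{data,stop}  (offer→select)
    [data]
      &{ok,retry} → +{ok,retry}  (offer→select)
        [ok]
          ?Str → !Str
            dual(X) = X
        [retry]
          &{err,more,ok} → +{err,more,ok}  (offer→select)
            [err]
              dual(X) = X
            [more]
              dual(X) = X
            [ok]
              dual(X) = X
    [stop]
      !Int → ?Int
        +{ack,more,data} → &{ack,more,data}  (select→offer)
          [ack]
            dual(X) = X
          [more]
            dual(end) = end
          [data]
            dual(end) = end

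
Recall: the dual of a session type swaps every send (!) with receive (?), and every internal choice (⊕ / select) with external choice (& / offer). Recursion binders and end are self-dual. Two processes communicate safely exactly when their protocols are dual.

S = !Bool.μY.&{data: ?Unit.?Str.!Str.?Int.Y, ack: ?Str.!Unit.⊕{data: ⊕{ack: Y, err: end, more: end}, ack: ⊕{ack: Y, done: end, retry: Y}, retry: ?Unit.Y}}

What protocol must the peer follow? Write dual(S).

!Bool → ?Bool
  μY → μY  (binder kept)
    &{data,ack} → ⊕{data,ack}  (&→⊕)
      [data]
        ?Unit → !Unit
          ?Str → !Str
            !Str → ?Str
              ?Int → !Int
                dual(Y) = Y
      [ack]
        ?Str → !Str
          !Unit → ?Unit
            ⊕{data,ack,retry} → &{data,ack,retry}  (⊕→&)
              [data]
                ⊕{ack,err,more} → &{ack,err,more}  (⊕→&)
                  [ack]
                    dual(Y) = Y
                  [err]
                    dual(end) = end
                  [more]
                    dual(end) = end
              [ack]
                ⊕{ack,done,retry} → &{ack,done,retry}  (⊕→&)
                  [ack]
                    dual(Y) = Y
                  [done]
                    dual(end) = end
                  [retry]
                    dual(Y) = Y
              [retry]
                ?Unit → !Unit
                  dual(Y) = Y

?Bool.μY.⊕{data: !Unit.!Str.?Str.!Int.Y, ack: !Str.?Unit.&{data: &{ack: Y, err: end, more: end}, ack: &{ack: Y, done: end, retry: Y}, retry: !Unit.Y}}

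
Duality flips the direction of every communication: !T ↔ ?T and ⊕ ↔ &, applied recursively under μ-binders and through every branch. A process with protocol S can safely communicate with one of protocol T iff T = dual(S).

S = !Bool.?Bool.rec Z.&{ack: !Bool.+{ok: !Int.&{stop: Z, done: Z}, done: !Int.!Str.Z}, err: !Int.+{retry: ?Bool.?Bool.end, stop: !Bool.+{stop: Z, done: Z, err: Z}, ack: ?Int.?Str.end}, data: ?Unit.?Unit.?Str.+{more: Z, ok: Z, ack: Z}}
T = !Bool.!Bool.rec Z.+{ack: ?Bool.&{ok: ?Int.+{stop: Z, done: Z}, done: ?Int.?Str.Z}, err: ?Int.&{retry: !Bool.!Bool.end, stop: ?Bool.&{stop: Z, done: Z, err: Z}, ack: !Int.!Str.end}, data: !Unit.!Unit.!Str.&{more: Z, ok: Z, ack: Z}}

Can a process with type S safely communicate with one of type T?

!Bool | !Bool  ✗ same direction on both sides — not dual

NO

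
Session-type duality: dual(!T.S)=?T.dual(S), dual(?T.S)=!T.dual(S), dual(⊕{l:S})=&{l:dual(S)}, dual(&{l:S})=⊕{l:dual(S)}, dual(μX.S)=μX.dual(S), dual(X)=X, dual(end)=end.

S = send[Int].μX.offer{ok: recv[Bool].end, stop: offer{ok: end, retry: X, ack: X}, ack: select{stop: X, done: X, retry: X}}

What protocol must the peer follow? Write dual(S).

recv[Int].μX.select{ok: send[Bool].end, stop: select{ok: end, retry: X, ack: X}, ack: offer{stop: X, done: X, retry: X}}

send[Int] = recv[Int]
  μX = μX  (μ self-dual)
    offer{ok,stop,ack} = select{ok,stop,ack}  (external→internal)
      • ok:
        recv[Bool] = send[Bool]
          end self-dual
      • stop:
        offer{ok,retry,ack} = select{ok,retry,ack}  (external→internal)
          • ok:
            end self-dual
          • retry:
            X self-dual
          • ack:
            X self-dual
      • ack:
        select{stop,done,retry} = offer{stop,done,retry}  (⊕→&)
          • stop:
            X self-dual
          • done:
            X self-dual
          • retry:
            X self-dual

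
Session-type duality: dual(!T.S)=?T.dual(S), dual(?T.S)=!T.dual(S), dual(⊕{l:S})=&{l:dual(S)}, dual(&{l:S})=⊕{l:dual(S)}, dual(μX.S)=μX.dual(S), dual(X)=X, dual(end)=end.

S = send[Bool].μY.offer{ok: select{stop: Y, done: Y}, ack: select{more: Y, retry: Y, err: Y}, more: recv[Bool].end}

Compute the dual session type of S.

send[Bool] = recv[Bool]
  μY = μY  (rec unchanged)
    offer{ok,ack,more} = select{ok,ack,more}  (&→⊕)
      [ok]
        select{stop,done} = offer{stop,done}  (⊕→&)
          [stop]
            Y ↦ Y
          [done]
            Y ↦ Y
      [ack]
        select{more,retry,err} = offer{more,retry,err}  (⊕→&)
          [more]
            Y ↦ Y
          [retry]
            Y ↦ Y
          [err]
            Y ↦ Y
      [more]
        recv[Bool] = send[Bool]
          end ↦ end

recv[Bool].μY.select{ok: offer{stop: Y, done: Y}, ack: offer{more: Y, retry: Y, err: Y}, more: send[Bool].end}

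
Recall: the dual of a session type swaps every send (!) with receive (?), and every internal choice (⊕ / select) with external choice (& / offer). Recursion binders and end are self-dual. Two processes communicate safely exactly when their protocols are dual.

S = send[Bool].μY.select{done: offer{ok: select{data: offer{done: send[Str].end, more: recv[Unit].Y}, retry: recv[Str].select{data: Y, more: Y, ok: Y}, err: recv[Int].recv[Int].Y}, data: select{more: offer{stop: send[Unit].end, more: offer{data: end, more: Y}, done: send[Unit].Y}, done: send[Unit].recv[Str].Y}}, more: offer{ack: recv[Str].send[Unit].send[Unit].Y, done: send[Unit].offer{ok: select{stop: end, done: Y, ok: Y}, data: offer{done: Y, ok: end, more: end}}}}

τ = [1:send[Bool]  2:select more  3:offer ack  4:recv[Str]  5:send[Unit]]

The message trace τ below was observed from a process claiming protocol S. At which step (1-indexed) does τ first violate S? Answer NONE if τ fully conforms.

NONE

step 1: send[Bool]  ok  cont: μY.…
step 2: select more  ok  cont: offer{ack: recv[Str].send[Unit].send[Unit].μY.…, done: send[Unit].offer{ok: select{stop: end, done: μY.…, ok: μY.…}, data: offer{done: μY.…, ok: end, more: end}}}
step 3: offer ack  ok  cont: recv[Str].send[Unit].send[Unit].μY.…
step 4: recv[Str]  ok  cont: send[Unit].send[Unit].μY.…
step 5: send[Unit]  ok  cont: send[Unit].μY.…
trace exhausted — no violation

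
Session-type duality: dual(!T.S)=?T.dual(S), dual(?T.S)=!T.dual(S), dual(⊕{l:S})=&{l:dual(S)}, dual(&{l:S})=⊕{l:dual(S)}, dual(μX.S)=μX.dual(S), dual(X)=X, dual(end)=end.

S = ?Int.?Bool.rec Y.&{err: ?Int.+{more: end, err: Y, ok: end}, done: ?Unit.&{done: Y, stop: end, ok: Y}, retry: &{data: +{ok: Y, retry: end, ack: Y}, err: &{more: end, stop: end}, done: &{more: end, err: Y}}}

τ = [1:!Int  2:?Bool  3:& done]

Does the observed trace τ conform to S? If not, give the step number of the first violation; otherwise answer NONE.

1

@1 got !Int, protocol expects ?Int  ✗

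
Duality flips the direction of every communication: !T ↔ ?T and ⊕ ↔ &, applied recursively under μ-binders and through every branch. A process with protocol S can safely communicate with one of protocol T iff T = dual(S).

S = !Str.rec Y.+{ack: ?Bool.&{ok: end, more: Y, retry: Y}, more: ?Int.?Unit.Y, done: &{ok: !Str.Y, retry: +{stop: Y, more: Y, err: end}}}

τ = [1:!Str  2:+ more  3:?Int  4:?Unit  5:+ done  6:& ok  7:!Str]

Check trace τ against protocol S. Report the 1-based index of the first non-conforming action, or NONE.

[1] !Str  ✓  now at rec Y.…
[2] + more  ✓  now at ?Int.?Unit.rec Y.…
[3] ?Int  ✓  now at ?Unit.rec Y.…
[4] ?Unit  ✓  now at rec Y.…
[5] + done  ✓  now at &{ok: !Str.rec Y.…, retry: +{stop: rec Y.…, more: rec Y.…, err: end}}
[6] & ok  ✓  now at !Str.rec Y.…
[7] !Str  ✓  now at rec Y.…
τ conforms to S (length 7)

NONE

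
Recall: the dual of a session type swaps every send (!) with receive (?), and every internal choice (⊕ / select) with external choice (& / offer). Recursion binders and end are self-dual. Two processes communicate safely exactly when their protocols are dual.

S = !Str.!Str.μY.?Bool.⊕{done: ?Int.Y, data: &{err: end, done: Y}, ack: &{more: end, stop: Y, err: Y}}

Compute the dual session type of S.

!Str → ?Str
  !Str → ?Str
    μY → μY  (μ self-dual)
      ?Bool → !Bool
        ⊕{done,data,ack} → &{done,data,ack}  (⊕→&)
          case done:
            ?Int → !Int
              Y self-dual
          case data:
            &{err,done} → ⊕{err,done}  (&→⊕)
              case err:
                end self-dual
              case done:
                Y self-dual
          case ack:
            &{more,stop,err} → ⊕{more,stop,err}  (&→⊕)
              case more:
                end self-dual
              case stop:
                Y self-dual
              case err:
                Y self-dual

?Str.?Str.μY.!Bool.&{done: !Int.Y, data: ⊕{err: end, done: Y}, ack: ⊕{more: end, stop: Y, err: Y}}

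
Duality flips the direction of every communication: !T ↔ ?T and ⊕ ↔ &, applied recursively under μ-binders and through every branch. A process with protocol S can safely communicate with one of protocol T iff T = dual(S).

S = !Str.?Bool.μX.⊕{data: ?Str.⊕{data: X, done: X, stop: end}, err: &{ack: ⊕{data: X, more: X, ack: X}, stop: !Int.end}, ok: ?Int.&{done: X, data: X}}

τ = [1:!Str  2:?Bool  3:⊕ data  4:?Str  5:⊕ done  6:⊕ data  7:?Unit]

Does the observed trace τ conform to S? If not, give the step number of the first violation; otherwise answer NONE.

@1 !Str  match  cont: ?Bool.μX.…
@2 ?Bool  match  cont: μX.…
@3 ⊕ data  match  cont: ?Str.⊕{data: μX.…, done: μX.…, stop: end}
@4 ?Str  match  cont: ⊕{data: μX.…, done: μX.…, stop: end}
@5 ⊕ done  match  cont: μX.…
@6 ⊕ data  match  cont: ?Str.⊕{data: μX.…, done: μX.…, stop: end}
@7 got ?Unit, protocol expects ?Str  ✗

7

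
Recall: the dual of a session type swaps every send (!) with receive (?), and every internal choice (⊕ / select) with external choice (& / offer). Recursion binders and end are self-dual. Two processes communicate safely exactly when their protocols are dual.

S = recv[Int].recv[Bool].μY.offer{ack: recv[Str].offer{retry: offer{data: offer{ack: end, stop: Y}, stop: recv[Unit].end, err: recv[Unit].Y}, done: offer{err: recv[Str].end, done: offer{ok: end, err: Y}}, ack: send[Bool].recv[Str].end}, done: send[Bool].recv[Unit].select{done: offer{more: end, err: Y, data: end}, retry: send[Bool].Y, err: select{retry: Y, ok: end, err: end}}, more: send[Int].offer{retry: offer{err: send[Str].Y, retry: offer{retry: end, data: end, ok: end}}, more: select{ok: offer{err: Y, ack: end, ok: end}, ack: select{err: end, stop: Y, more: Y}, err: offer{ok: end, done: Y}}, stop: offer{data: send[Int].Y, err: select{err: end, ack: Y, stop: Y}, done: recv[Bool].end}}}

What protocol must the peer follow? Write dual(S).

recv[Int] = send[Int]
  recv[Bool] = send[Bool]
    μY = μY  (binder kept)
      offer{ack,done,more} = select{ack,done,more}  (&→⊕)
        case ack:
          recv[Str] = send[Str]
            offer{retry,done,ack} = select{retry,done,ack}  (&→⊕)
              case retry:
                offer{data,stop,err} = select{data,stop,err}  (&→⊕)
                  case data:
                    offer{ack,stop} = select{ack,stop}  (&→⊕)
                      case ack:
                        end ↦ end
                      case stop:
                        Y ↦ Y
                  case stop:
                    recv[Unit] = send[Unit]
                      end ↦ end
                  case err:
                    recv[Unit] = send[Unit]
                      Y ↦ Y
              case done:
                offer{err,done} = select{err,done}  (&→⊕)
                  case err:
                    recv[Str] = send[Str]
                      end ↦ end
                  case done:
                    offer{ok,err} = select{ok,err}  (&→⊕)
                      case ok:
                        end ↦ end
                      case err:
                        Y ↦ Y
              case ack:
                send[Bool] = recv[Bool]
                  recv[Str] = send[Str]
                    end ↦ end
        case done:
          send[Bool] = recv[Bool]
            recv[Unit] = send[Unit]
              select{done,retry,err} = offer{done,retry,err}  (⊕→&)
                case done:
                  offer{more,err,data} = select{more,err,data}  (&→⊕)
                    case more:
                      end ↦ end
                    case err:
                      Y ↦ Y
                    case data:
                      end ↦ end
                case retry:
                  send[Bool] = recv[Bool]
                    Y ↦ Y
                case err:
                  select{retry,ok,err} = offer{retry,ok,err}  (⊕→&)
                    case retry:
                      Y ↦ Y
                    case ok:
                      end ↦ end
                    case err:
                      end ↦ end
        case more:
          send[Int] = recv[Int]
            offer{retry,more,stop} = select{retry,more,stop}  (&→⊕)
              case retry:
                offer{err,retry} = select{err,retry}  (&→⊕)
                  case err:
                    send[Str] = recv[Str]
                      Y ↦ Y
                  case retry:
                    offer{retry,data,ok} = select{retry,data,ok}  (&→⊕)
                      case retry:
                        end ↦ end
                      case data:
                        end ↦ end
                      case ok:
                        end ↦ end
              case more:
                select{ok,ack,err} = offer{ok,ack,err}  (⊕→&)
                  case ok:
                    offer{err,ack,ok} = select{err,ack,ok}  (&→⊕)
                      case err:
                        Y ↦ Y
                      case ack:
                        end ↦ end
                      case ok:
                        end ↦ end
                  case ack:
                    select{err,stop,more} = offer{err,stop,more}  (⊕→&)
                      case err:
                        end ↦ end
                      case stop:
                        Y ↦ Y
                      case more:
                        Y ↦ Y
                  case err:
                    offer{ok,done} = select{ok,done}  (&→⊕)
                      case ok:
                        end ↦ end
                      case done:
                        Y ↦ Y
              case stop:
                offer{data,err,done} = select{data,err,done}  (&→⊕)
                  case data:
                    send[Int] = recv[Int]
                      Y ↦ Y
                  case err:
                    select{err,ack,stop} = offer{err,ack,stop}  (⊕→&)
                      case err:
                        end ↦ end
                      case ack:
                        Y ↦ Y
                      case stop:
                        Y ↦ Y
                  case done:
                    recv[Bool] = send[Bool]
                      end ↦ end

send[Int].send[Bool].μY.select{ack: send[Str].select{retry: select{data: select{ack: end, stop: Y}, stop: send[Unit].end, err: send[Unit].Y}, done: select{err: send[Str].end, done: select{ok: end, err: Y}}, ack: recv[Bool].send[Str].end}, done: recv[Bool].send[Unit].offer{done: select{more: end, err: Y, data: end}, retry: recv[Bool].Y, err: offer{retry: Y, ok: end, err: end}}, more: recv[Int].select{retry: select{err: recv[Str].Y, retry: select{retry: end, data: end, ok: end}}, more: offer{ok: select{err: Y, ack: end, ok: end}, ack: offer{err: end, stop: Y, more: Y}, err: select{ok: end, done: Y}}, stop: select{data: recv[Int].Y, err: offer{err: end, ack: Y, stop: Y}, done: send[Bool].end}}}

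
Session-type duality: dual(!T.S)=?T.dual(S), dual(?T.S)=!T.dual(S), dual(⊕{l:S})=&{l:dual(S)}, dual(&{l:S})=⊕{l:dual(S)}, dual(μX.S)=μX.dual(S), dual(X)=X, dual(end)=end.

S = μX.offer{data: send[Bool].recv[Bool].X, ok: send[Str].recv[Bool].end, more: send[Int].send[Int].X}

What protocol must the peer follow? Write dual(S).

μX.select{data: recv[Bool].send[Bool].X, ok: recv[Str].send[Bool].end, more: recv[Int].recv[Int].X}

μX = μX  (μ self-dual)
  offer{data,ok,more} = select{data,ok,more}  (external→internal)
    case data:
      send[Bool] = recv[Bool]
        recv[Bool] = send[Bool]
          X self-dual
    case ok:
      send[Str] = recv[Str]
        recv[Bool] = send[Bool]
          end self-dual
    case more:
      send[Int] = recv[Int]
        send[Int] = recv[Int]
          X self-dual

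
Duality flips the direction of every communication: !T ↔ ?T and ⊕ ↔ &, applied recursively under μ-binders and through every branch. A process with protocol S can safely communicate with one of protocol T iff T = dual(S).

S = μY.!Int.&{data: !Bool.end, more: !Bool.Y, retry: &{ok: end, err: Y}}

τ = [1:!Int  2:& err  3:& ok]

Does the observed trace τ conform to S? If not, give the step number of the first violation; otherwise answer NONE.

2

[1] !Int  match  now at &{data: !Bool.end, more: !Bool.μY.…, retry: &{ok: end, err: μY.…}}
[2] got & err, protocol expects & data or & more or & retry  ✗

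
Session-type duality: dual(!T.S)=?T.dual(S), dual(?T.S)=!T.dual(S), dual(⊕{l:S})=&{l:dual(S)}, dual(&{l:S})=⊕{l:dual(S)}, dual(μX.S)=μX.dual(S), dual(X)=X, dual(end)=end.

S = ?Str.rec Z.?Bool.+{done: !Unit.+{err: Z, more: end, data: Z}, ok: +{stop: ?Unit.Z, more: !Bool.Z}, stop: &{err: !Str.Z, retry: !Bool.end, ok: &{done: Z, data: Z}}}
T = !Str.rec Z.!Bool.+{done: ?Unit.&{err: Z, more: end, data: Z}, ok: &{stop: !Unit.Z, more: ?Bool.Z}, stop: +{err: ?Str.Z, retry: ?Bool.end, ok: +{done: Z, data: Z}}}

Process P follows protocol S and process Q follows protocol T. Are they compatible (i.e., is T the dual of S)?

?Str ‖ !Str  match
  rec Z ‖ rec Z  match (binder kept)
    ?Bool ‖ !Bool  match
      +{done,ok,stop} ‖ +{done,ok,stop}  ✗ choice polarity not flipped — not dual

NO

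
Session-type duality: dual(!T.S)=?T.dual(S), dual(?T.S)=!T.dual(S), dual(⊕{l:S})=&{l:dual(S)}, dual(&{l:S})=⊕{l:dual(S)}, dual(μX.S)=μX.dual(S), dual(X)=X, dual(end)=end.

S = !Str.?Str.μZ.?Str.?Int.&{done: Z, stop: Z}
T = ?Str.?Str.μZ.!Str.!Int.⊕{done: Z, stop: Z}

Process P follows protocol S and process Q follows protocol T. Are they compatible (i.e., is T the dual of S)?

!Str ‖ ?Str  ✓
  ?Str ‖ ?Str  ✗ same direction on both sides — not dual

NO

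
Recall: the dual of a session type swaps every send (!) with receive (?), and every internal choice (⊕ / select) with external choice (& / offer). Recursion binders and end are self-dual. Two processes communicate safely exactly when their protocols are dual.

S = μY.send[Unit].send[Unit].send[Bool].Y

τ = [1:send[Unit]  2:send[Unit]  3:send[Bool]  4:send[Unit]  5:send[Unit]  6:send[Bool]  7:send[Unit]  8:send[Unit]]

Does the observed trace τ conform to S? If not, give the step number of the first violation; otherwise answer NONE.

@1 send[Unit]  ✓  state: send[Unit].send[Bool].μY.…
@2 send[Unit]  ✓  state: send[Bool].μY.…
@3 send[Bool]  ✓  state: μY.…
@4 send[Unit]  ✓  state: send[Unit].send[Bool].μY.…
@5 send[Unit]  ✓  state: send[Bool].μY.…
@6 send[Bool]  ✓  state: μY.…
@7 send[Unit]  ✓  state: send[Unit].send[Bool].μY.…
@8 send[Unit]  ✓  state: send[Bool].μY.…
all 8 steps conform

NONE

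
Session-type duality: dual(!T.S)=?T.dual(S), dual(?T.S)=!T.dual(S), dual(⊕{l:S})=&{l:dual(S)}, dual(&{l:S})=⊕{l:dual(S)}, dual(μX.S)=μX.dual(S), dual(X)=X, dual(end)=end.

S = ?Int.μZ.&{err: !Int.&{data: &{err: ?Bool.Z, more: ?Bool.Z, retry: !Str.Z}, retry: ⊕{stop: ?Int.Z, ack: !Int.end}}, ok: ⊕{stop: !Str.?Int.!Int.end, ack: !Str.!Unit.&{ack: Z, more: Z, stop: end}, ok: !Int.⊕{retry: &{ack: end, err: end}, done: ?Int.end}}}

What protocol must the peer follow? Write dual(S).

!Int.μZ.⊕{err: ?Int.⊕{data: ⊕{err: !Bool.Z, more: !Bool.Z, retry: ?Str.Z}, retry: &{stop: !Int.Z, ack: ?Int.end}}, ok: &{stop: ?Str.!Int.?Int.end, ack: ?Str.?Unit.⊕{ack: Z, more: Z, stop: end}, ok: ?Int.&{retry: ⊕{ack: end, err: end}, done: !Int.end}}}

?Int ↦ !Int
  μZ ↦ μZ  (μ self-dual)
    &{err,ok} ↦ ⊕{err,ok}  (offer→select)
      [err]
        !Int ↦ ?Int
          &{data,retry} ↦ ⊕{data,retry}  (offer→select)
            [data]
              &{err,more,retry} ↦ ⊕{err,more,retry}  (offer→select)
                [err]
                  ?Bool ↦ !Bool
                    Z ↦ Z
                [more]
                  ?Bool ↦ !Bool
                    Z ↦ Z
                [retry]
                  !Str ↦ ?Str
                    Z ↦ Z
            [retry]
              ⊕{stop,ack} ↦ &{stop,ack}  (⊕→&)
                [stop]
                  ?Int ↦ !Int
                    Z ↦ Z
                [ack]
                  !Int ↦ ?Int
                    end ↦ end
      [ok]
        ⊕{stop,ack,ok} ↦ &{stop,ack,ok}  (⊕→&)
          [stop]
            !Str ↦ ?Str
              ?Int ↦ !Int
                !Int ↦ ?Int
                  end ↦ end
          [ack]
            !Str ↦ ?Str
              !Unit ↦ ?Unit
                &{ack,more,stop} ↦ ⊕{ack,more,stop}  (offer→select)
                  [ack]
                    Z ↦ Z
                  [more]
                    Z ↦ Z
                  [stop]
                    end ↦ end
          [ok]
            !Int ↦ ?Int
              ⊕{retry,done} ↦ &{retry,done}  (⊕→&)
                [retry]
                  &{ack,err} ↦ ⊕{ack,err}  (offer→select)
                    [ack]
                      end ↦ end
                    [err]
                      end ↦ end
                [done]
                  ?Int ↦ !Int
                    end ↦ end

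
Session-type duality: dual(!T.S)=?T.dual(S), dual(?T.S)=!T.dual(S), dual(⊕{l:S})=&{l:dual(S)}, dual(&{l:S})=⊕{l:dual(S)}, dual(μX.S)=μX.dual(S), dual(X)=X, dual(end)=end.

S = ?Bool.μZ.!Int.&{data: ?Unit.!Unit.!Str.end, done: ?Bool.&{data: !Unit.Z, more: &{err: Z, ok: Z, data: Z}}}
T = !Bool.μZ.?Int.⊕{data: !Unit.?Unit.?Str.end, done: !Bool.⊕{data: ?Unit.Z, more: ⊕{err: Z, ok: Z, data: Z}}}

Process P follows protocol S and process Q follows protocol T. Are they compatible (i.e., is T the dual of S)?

?Bool vs !Bool  ok
  μZ vs μZ  ok (rec unchanged)
    !Int vs ?Int  ok
      &{data,done} vs ⊕{data,done}  ok same labels
        [data]
          ?Unit vs !Unit  ok
            !Unit vs ?Unit  ok
              !Str vs ?Str  ok
                end vs end  ok
        [done]
          ?Bool vs !Bool  ok
            &{data,more} vs ⊕{data,more}  ok same labels
              [data]
                !Unit vs ?Unit  ok
                  Z vs Z  ok
              [more]
                &{err,ok,data} vs ⊕{err,ok,data}  ok same labels
                  [err]
                    Z vs Z  ok
                  [ok]
                    Z vs Z  ok
                  [data]
                    Z vs Z  ok

YES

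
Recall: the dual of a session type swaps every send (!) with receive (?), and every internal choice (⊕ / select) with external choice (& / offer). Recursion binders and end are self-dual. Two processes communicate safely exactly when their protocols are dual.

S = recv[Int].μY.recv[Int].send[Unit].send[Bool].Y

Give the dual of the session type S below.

recv[Int] ↦ send[Int]
  μY ↦ μY  (μ self-dual)
    recv[Int] ↦ send[Int]
      send[Unit] ↦ recv[Unit]
        send[Bool] ↦ recv[Bool]
          Y ↦ Y

send[Int].μY.send[Int].recv[Unit].recv[Bool].Y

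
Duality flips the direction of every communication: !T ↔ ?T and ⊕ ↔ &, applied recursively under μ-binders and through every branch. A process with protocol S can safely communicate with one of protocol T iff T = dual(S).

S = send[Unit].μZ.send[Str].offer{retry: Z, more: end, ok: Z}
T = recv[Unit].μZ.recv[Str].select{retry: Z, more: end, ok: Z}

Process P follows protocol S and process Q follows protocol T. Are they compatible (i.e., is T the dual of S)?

YES

send[Unit] vs recv[Unit]  ✓
  μZ vs μZ  ✓ (binder kept)
    send[Str] vs recv[Str]  ✓
      offer{retry,more,ok} vs select{retry,more,ok}  ✓ same labels
        • retry:
          Z vs Z  ✓
        • more:
          end vs end  ✓
        • ok:
          Z vs Z  ✓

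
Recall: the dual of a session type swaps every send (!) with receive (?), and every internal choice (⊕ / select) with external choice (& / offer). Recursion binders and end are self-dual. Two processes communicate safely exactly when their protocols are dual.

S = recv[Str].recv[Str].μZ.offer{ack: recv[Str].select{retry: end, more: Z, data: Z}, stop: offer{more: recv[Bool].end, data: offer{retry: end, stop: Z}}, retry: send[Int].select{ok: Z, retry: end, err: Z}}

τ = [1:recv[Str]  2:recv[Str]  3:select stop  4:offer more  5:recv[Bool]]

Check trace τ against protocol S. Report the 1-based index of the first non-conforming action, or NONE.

step 1: recv[Str]  match  cont: recv[Str].μZ.…
step 2: recv[Str]  match  cont: μZ.…
step 3: got select stop, protocol expects offer ack or offer stop or offer retry  ✗

3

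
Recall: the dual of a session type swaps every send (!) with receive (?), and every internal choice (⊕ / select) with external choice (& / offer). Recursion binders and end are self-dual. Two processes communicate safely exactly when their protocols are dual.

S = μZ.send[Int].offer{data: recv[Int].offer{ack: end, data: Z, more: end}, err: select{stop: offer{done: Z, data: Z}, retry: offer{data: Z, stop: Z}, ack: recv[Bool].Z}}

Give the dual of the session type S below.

μZ = μZ  (rec unchanged)
  send[Int] = recv[Int]
    offer{data,err} = select{data,err}  (offer→select)
      [data]
        recv[Int] = send[Int]
          offer{ack,data,more} = select{ack,data,more}  (offer→select)
            [ack]
              end ↦ end
            [data]
              Z ↦ Z
            [more]
              end ↦ end
      [err]
        select{stop,retry,ack} = offer{stop,retry,ack}  (select→offer)
          [stop]
            offer{done,data} = select{done,data}  (offer→select)
              [done]
                Z ↦ Z
              [data]
                Z ↦ Z
          [retry]
            offer{data,stop} = select{data,stop}  (offer→select)
              [data]
                Z ↦ Z
              [stop]
                Z ↦ Z
          [ack]
            recv[Bool] = send[Bool]
              Z ↦ Z

μZ.recv[Int].select{data: send[Int].select{ack: end, data: Z, more: end}, err: offer{stop: select{done: Z, data: Z}, retry: select{data: Z, stop: Z}, ack: send[Bool].Z}}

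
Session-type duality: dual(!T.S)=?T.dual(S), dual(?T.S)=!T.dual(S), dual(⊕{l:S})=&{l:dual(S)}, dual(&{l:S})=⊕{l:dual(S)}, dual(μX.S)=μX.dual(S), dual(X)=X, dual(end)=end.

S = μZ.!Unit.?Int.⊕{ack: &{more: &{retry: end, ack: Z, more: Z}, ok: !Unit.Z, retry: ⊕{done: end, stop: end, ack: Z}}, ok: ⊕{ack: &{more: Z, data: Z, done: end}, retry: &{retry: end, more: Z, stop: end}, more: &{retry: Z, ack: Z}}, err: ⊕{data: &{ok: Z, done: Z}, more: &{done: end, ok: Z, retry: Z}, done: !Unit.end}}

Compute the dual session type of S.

μZ.?Unit.!Int.&{ack: ⊕{more: ⊕{retry: end, ack: Z, more: Z}, ok: ?Unit.Z, retry: &{done: end, stop: end, ack: Z}}, ok: &{ack: ⊕{more: Z, data: Z, done: end}, retry: ⊕{retry: end, more: Z, stop: end}, more: ⊕{retry: Z, ack: Z}}, err: &{data: ⊕{ok: Z, done: Z}, more: ⊕{done: end, ok: Z, retry: Z}, done: ?Unit.end}}

μZ ↦ μZ  (binder kept)
  !Unit ↦ ?Unit
    ?Int ↦ !Int
      ⊕{ack,ok,err} ↦ &{ack,ok,err}  (internal→external)
        • ack:
          &{more,ok,retry} ↦ ⊕{more,ok,retry}  (external→internal)
            • more:
              &{retry,ack,more} ↦ ⊕{retry,ack,more}  (external→internal)
                • retry:
                  end ↦ end
                • ack:
                  Z ↦ Z
                • more:
                  Z ↦ Z
            • ok:
              !Unit ↦ ?Unit
                Z ↦ Z
            • retry:
              ⊕{done,stop,ack} ↦ &{done,stop,ack}  (internal→external)
                • done:
                  end ↦ end
                • stop:
                  end ↦ end
                • ack:
                  Z ↦ Z
        • ok:
          ⊕{ack,retry,more} ↦ &{ack,retry,more}  (internal→external)
            • ack:
              &{more,data,done} ↦ ⊕{more,data,done}  (external→internal)
                • more:
                  Z ↦ Z
                • data:
                  Z ↦ Z
                • done:
                  end ↦ end
            • retry:
              &{retry,more,stop} ↦ ⊕{retry,more,stop}  (external→internal)
                • retry:
                  end ↦ end
                • more:
                  Z ↦ Z
                • stop:
                  end ↦ end
            • more:
              &{retry,ack} ↦ ⊕{retry,ack}  (external→internal)
                • retry:
                  Z ↦ Z
                • ack:
                  Z ↦ Z
        • err:
          ⊕{data,more,done} ↦ &{data,more,done}  (internal→external)
            • data:
              &{ok,done} ↦ ⊕{ok,done}  (external→internal)
                • ok:
                  Z ↦ Z
                • done:
                  Z ↦ Z
            • more:
              &{done,ok,retry} ↦ ⊕{done,ok,retry}  (external→internal)
                • done:
                  end ↦ end
                • ok:
                  Z ↦ Z
                • retry:
                  Z ↦ Z
            • done:
              !Unit ↦ ?Unit
                end ↦ end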